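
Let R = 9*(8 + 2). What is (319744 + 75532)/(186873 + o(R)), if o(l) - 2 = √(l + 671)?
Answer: 18466800625/8730566216 - 98819*√761/8730566216 ≈ 2.1149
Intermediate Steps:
R = 90 (R = 9*10 = 90)
o(l) = 2 + √(671 + l) (o(l) = 2 + √(l + 671) = 2 + √(671 + l))
(319744 + 75532)/(186873 + o(R)) = (319744 + 75532)/(186873 + (2 + √(671 + 90))) = 395276/(186873 + (2 + √761)) = 395276/(186875 + √761)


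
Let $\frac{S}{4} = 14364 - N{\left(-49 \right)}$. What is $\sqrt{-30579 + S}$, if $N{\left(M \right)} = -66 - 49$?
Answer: $\sqrt{27337} \approx 165.34$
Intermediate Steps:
$N{\left(M \right)} = -115$
$S = 57916$ ($S = 4 \left(14364 - -115\right) = 4 \left(14364 + 115\right) = 4 \cdot 14479 = 57916$)
$\sqrt{-30579 + S} = \sqrt{-30579 + 57916} = \sqrt{27337}$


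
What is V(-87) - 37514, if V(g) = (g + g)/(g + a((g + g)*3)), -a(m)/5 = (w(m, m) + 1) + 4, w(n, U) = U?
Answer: -46855073/1249 ≈ -37514.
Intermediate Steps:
a(m) = -25 - 5*m (a(m) = -5*((m + 1) + 4) = -5*((1 + m) + 4) = -5*(5 + m) = -25 - 5*m)
V(g) = 2*g/(-25 - 29*g) (V(g) = (g + g)/(g + (-25 - 5*(g + g)*3)) = (2*g)/(g + (-25 - 5*2*g*3)) = (2*g)/(g + (-25 - 30*g)) = (2*g)/(-25 - 29*g) = 2*g/(-25 - 29*g))
V(-87) - 37514 = -2*(-87)/(25 + 29*(-87)) - 37514 = -2*(-87)/(25 - 2523) - 37514 = -2*(-87)/(-2498) - 37514 = -2*(-87)*(-1/2498) - 37514 = -87/1249 - 37514 = -46855073/1249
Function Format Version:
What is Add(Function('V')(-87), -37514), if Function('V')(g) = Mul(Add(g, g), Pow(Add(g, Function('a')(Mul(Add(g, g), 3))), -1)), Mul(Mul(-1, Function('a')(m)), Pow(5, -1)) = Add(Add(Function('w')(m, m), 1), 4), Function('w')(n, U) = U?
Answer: Rational(-46855073, 1249) ≈ -37514.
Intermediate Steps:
Function('a')(m) = Add(-25, Mul(-5, m)) (Function('a')(m) = Mul(-5, Add(Add(m, 1), 4)) = Mul(-5, Add(Add(1, m), 4)) = Mul(-5, Add(5, m)) = Add(-25, Mul(-5, m)))
Function('V')(g) = Mul(2, g, Pow(Add(-25, Mul(-29, g)), -1)) (Function('V')(g) = Mul(Add(g, g), Pow(Add(g, Add(-25, Mul(-5, Mul(Add(g, g), 3)))), -1)) = Mul(Mul(2, g), Pow(Add(g, Add(-25, Mul(-5, Mul(Mul(2, g), 3)))), -1)) = Mul(Mul(2, g), Pow(Add(g, Add(-25, Mul(-5, Mul(6, g)))), -1)) = Mul(Mul(2, g), Pow(Add(g, Add(-25, Mul(-30, g))), -1)) = Mul(Mul(2, g), Pow(Add(-25, Mul(-29, g)), -1)) = Mul(2, g, Pow(Add(-25, Mul(-29, g)), -1)))
Add(Function('V')(-87), -37514) = Add(Mul(-2, -87, Pow(Add(25, Mul(29, -87)), -1)), -37514) = Add(Mul(-2, -87, Pow(Add(25, -2523), -1)), -37514) = Add(Mul(-2, -87, Pow(-2498, -1)), -37514) = Add(Mul(-2, -87, Rational(-1, 2498)), -37514) = Add(Rational(-87, 1249), -37514) = Rational(-46855073, 1249)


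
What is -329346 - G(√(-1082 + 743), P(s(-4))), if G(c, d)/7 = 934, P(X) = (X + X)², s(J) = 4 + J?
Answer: -335884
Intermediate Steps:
P(X) = 4*X² (P(X) = (2*X)² = 4*X²)
G(c, d) = 6538 (G(c, d) = 7*934 = 6538)
-329346 - G(√(-1082 + 743), P(s(-4))) = -329346 - 1*6538 = -329346 - 6538 = -335884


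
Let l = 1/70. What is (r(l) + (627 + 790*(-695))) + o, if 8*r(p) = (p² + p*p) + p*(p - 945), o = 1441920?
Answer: 35025016253/39200 ≈ 8.9350e+5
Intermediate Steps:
l = 1/70 ≈ 0.014286
r(p) = p²/4 + p*(-945 + p)/8 (r(p) = ((p² + p*p) + p*(p - 945))/8 = ((p² + p²) + p*(-945 + p))/8 = (2*p² + p*(-945 + p))/8 = p²/4 + p*(-945 + p)/8)
(r(l) + (627 + 790*(-695))) + o = ((3/8)*(1/70)*(-315 + 1/70) + (627 + 790*(-695))) + 1441920 = ((3/8)*(1/70)*(-22049/70) + (627 - 549050)) + 1441920 = (-66147/39200 - 548423) + 1441920 = -21498247747/39200 + 1441920 = 35025016253/39200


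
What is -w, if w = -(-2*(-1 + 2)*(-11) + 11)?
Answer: 33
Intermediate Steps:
w = -33 (w = -(-2*1*(-11) + 11) = -(-2*(-11) + 11) = -(22 + 11) = -1*33 = -33)
-w = -1*(-33) = 33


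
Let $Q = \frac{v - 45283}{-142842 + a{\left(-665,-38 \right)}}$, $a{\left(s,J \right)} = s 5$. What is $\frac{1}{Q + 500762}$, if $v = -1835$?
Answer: $\frac{146167}{73194926372} \approx 1.997 \cdot 10^{-6}$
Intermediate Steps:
$a{\left(s,J \right)} = 5 s$
$Q = \frac{47118}{146167}$ ($Q = \frac{-1835 - 45283}{-142842 + 5 \left(-665\right)} = - \frac{47118}{-142842 - 3325} = - \frac{47118}{-146167} = \left(-47118\right) \left(- \frac{1}{146167}\right) = \frac{47118}{146167} \approx 0.32236$)
$\frac{1}{Q + 500762} = \frac{1}{\frac{47118}{146167} + 500762} = \frac{1}{\frac{73194926372}{146167}} = \frac{146167}{73194926372}$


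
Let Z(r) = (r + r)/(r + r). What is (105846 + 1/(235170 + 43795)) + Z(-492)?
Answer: 29527608356/278965 ≈ 1.0585e+5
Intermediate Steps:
Z(r) = 1 (Z(r) = (2*r)/((2*r)) = (2*r)*(1/(2*r)) = 1)
(105846 + 1/(235170 + 43795)) + Z(-492) = (105846 + 1/(235170 + 43795)) + 1 = (105846 + 1/278965) + 1 = 29527329391/278965 + 1 = 29527608356/278965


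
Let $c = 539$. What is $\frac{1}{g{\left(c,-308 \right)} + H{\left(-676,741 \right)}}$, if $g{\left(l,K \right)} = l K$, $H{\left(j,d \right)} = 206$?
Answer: $- \frac{1}{165806} \approx -6.0311 \cdot 10^{-6}$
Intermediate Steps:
$g{\left(l,K \right)} = K l$
$\frac{1}{g{\left(c,-308 \right)} + H{\left(-676,741 \right)}} = \frac{1}{\left(-308\right) 539 + 206} = \frac{1}{-166012 + 206} = \frac{1}{-165806} = - \frac{1}{165806}$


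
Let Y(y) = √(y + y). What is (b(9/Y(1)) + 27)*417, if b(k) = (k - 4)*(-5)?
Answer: 19599 - 18765*√2/2 ≈ 6330.1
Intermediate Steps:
Y(y) = √2*√y (Y(y) = √(2*y) = √2*√y)
b(k) = 20 - 5*k (b(k) = (-4 + k)*(-5) = 20 - 5*k)
(b(9/Y(1)) + 27)*417 = ((20 - 45/(√2*√1)) + 27)*417 = ((20 - 45/(√2*1)) + 27)*417 = ((20 - 45/(√2)) + 27)*417 = ((20 - 45*√2/2) + 27)*417 = (47 - 45*√2/2)*417 = 19599 - 18765*√2/2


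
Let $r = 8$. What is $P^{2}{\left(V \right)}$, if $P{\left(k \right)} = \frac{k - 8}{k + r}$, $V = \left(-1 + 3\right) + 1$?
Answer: $\frac{25}{121} \approx 0.20661$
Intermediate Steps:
$V = 3$ ($V = 2 + 1 = 3$)
$P{\left(k \right)} = \frac{-8 + k}{8 + k}$ ($P{\left(k \right)} = \frac{k - 8}{k + 8} = \frac{-8 + k}{8 + k}$)
$P^{2}{\left(V \right)} = \left(\frac{-8 + 3}{8 + 3}\right)^{2} = \left(\frac{1}{11} \left(-5\right)\right)^{2} = \left(- \frac{5}{11}\right)^{2} = \frac{25}{121}$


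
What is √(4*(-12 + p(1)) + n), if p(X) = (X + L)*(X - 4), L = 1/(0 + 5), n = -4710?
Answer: I*√119310/5 ≈ 69.083*I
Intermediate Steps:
L = ⅕ (L = 1/5 = ⅕ ≈ 0.20000)
p(X) = (-4 + X)*(⅕ + X) (p(X) = (X + ⅕)*(X - 4) = (⅕ + X)*(-4 + X) = (-4 + X)*(⅕ + X))
√(4*(-12 + p(1)) + n) = √(4*(-12 + (-⅘ + 1² - 19/5*1)) - 4710) = √(4*(-12 + (-⅘ + 1 - 19/5)) - 4710) = √(4*(-12 - 18/5) - 4710) = √(4*(-78/5) - 4710) = √(-312/5 - 4710) = √(-23862/5) = I*√119310/5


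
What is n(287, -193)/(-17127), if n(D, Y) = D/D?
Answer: -1/17127 ≈ -5.8387e-5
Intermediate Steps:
n(D, Y) = 1
n(287, -193)/(-17127) = 1/(-17127) = 1*(-1/17127) = -1/17127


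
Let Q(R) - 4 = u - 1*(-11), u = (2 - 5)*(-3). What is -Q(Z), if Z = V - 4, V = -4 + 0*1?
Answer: -24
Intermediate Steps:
V = -4 (V = -4 + 0 = -4)
u = 9 (u = -3*(-3) = 9)
Z = -8 (Z = -4 - 4 = -8)
Q(R) = 24 (Q(R) = 4 + (9 - 1*(-11)) = 4 + (9 + 11) = 4 + 20 = 24)
-Q(Z) = -1*24 = -24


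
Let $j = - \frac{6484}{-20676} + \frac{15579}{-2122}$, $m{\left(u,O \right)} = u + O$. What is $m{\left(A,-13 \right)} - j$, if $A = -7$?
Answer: $- \frac{142284271}{10968618} \approx -12.972$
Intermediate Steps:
$m{\left(u,O \right)} = O + u$
$j = - \frac{77088089}{10968618}$ ($j = \left(-6484\right) \left(- \frac{1}{20676}\right) + 15579 \left(- \frac{1}{2122}\right) = \frac{1621}{5169} - \frac{15579}{2122} = - \frac{77088089}{10968618} \approx -7.0281$)
$m{\left(A,-13 \right)} - j = \left(-13 - 7\right) - - \frac{77088089}{10968618} = -20 + \frac{77088089}{10968618} = - \frac{142284271}{10968618}$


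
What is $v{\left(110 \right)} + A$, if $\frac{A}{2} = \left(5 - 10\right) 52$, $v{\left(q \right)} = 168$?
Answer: $-352$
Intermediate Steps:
$A = -520$ ($A = 2 \left(5 - 10\right) 52 = 2 \left(\left(-5\right) 52\right) = 2 \left(-260\right) = -520$)
$v{\left(110 \right)} + A = 168 - 520 = -352$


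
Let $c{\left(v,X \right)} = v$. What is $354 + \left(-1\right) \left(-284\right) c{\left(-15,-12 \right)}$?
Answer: $-3906$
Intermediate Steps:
$354 + \left(-1\right) \left(-284\right) c{\left(-15,-12 \right)} = 354 + \left(-1\right) \left(-284\right) \left(-15\right) = 354 + 284 \left(-15\right) = 354 - 4260 = -3906$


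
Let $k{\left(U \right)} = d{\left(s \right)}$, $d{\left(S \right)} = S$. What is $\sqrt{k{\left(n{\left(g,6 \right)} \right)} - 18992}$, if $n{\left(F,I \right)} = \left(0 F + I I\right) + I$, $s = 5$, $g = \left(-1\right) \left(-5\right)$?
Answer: $i \sqrt{18987} \approx 137.79 i$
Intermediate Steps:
$g = 5$
$n{\left(F,I \right)} = I + I^{2}$ ($n{\left(F,I \right)} = \left(0 + I^{2}\right) + I = I^{2} + I = I + I^{2}$)
$k{\left(U \right)} = 5$
$\sqrt{k{\left(n{\left(g,6 \right)} \right)} - 18992} = \sqrt{5 - 18992} = \sqrt{-18987} = i \sqrt{18987}$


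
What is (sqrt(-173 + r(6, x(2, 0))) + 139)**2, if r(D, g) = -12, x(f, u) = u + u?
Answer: (139 + I*sqrt(185))**2 ≈ 19136.0 + 3781.2*I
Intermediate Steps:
x(f, u) = 2*u
(sqrt(-173 + r(6, x(2, 0))) + 139)**2 = (sqrt(-173 - 12) + 139)**2 = (sqrt(-185) + 139)**2 = (I*sqrt(185) + 139)**2 = (139 + I*sqrt(185))**2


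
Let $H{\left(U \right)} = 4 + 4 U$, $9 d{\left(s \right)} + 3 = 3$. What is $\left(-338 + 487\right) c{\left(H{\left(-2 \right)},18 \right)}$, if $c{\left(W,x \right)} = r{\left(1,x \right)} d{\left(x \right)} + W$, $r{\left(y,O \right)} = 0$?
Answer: $-596$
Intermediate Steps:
$d{\left(s \right)} = 0$ ($d{\left(s \right)} = - \frac{1}{3} + \frac{1}{9} \cdot 3 = - \frac{1}{3} + \frac{1}{3} = 0$)
$c{\left(W,x \right)} = W$ ($c{\left(W,x \right)} = 0 \cdot 0 + W = 0 + W = W$)
$\left(-338 + 487\right) c{\left(H{\left(-2 \right)},18 \right)} = \left(-338 + 487\right) \left(4 + 4 \left(-2\right)\right) = 149 \left(4 - 8\right) = 149 \left(-4\right) = -596$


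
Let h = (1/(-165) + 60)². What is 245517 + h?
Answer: 6782190526/27225 ≈ 2.4912e+5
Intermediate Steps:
h = 97990201/27225 (h = (-1/165 + 60)² = (9899/165)² = 97990201/27225 ≈ 3599.3)
245517 + h = 245517 + 97990201/27225 = 6782190526/27225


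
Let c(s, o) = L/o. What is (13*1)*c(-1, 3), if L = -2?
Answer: -26/3 ≈ -8.6667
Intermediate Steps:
c(s, o) = -2/o
(13*1)*c(-1, 3) = (13*1)*(-2/3) = 13*(-2*1/3) = 13*(-2/3) = -26/3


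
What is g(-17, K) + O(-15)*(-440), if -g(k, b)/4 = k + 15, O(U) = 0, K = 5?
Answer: 8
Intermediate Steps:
g(k, b) = -60 - 4*k (g(k, b) = -4*(k + 15) = -4*(15 + k) = -60 - 4*k)
g(-17, K) + O(-15)*(-440) = (-60 - 4*(-17)) + 0*(-440) = (-60 + 68) + 0 = 8 + 0 = 8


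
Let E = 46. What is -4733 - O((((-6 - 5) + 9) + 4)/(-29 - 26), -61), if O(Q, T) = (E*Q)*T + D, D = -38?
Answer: -263837/55 ≈ -4797.0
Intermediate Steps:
O(Q, T) = -38 + 46*Q*T (O(Q, T) = (46*Q)*T - 38 = 46*Q*T - 38 = -38 + 46*Q*T)
-4733 - O((((-6 - 5) + 9) + 4)/(-29 - 26), -61) = -4733 - (-38 + 46*((((-6 - 5) + 9) + 4)/(-29 - 26))*(-61)) = -4733 - (-38 + 46*(((-11 + 9) + 4)/(-55))*(-61)) = -4733 - (-38 + 46*((-2 + 4)*(-1/55))*(-61)) = -4733 - (-38 + 46*(2*(-1/55))*(-61)) = -4733 - (-38 + 46*(-2/55)*(-61)) = -4733 - (-38 + 5612/55) = -4733 - 1*3522/55 = -4733 - 3522/55 = -263837/55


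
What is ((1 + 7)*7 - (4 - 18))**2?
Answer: 4900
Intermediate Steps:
((1 + 7)*7 - (4 - 18))**2 = (8*7 - 1*(-14))**2 = (56 + 14)**2 = 70**2 = 4900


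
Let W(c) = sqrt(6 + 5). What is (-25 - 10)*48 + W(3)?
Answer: -1680 + sqrt(11) ≈ -1676.7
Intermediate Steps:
W(c) = sqrt(11)
(-25 - 10)*48 + W(3) = (-25 - 10)*48 + sqrt(11) = -35*48 + sqrt(11) = -1680 + sqrt(11)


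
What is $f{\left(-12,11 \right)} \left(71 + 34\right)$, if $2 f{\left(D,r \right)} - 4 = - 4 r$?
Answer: $-2100$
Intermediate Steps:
$f{\left(D,r \right)} = 2 - 2 r$ ($f{\left(D,r \right)} = 2 + \frac{\left(-4\right) r}{2} = 2 - 2 r$)
$f{\left(-12,11 \right)} \left(71 + 34\right) = \left(2 - 22\right) \left(71 + 34\right) = \left(2 - 22\right) 105 = \left(-20\right) 105 = -2100$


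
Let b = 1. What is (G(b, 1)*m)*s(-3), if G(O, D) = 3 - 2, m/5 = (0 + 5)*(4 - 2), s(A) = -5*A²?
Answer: -2250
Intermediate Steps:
m = 50 (m = 5*((0 + 5)*(4 - 2)) = 5*(5*2) = 5*10 = 50)
G(O, D) = 1
(G(b, 1)*m)*s(-3) = (1*50)*(-5*(-3)²) = 50*(-5*9) = 50*(-45) = -2250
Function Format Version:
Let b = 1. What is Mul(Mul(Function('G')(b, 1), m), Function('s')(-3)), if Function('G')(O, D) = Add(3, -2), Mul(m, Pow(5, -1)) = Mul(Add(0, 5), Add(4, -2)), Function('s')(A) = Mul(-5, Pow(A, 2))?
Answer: -2250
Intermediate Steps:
m = 50 (m = Mul(5, Mul(Add(0, 5), Add(4, -2))) = Mul(5, Mul(5, 2)) = Mul(5, 10) = 50)
Function('G')(O, D) = 1
Mul(Mul(Function('G')(b, 1), m), Function('s')(-3)) = Mul(Mul(1, 50), Mul(-5, Pow(-3, 2))) = Mul(50, Mul(-5, 9)) = Mul(50, -45) = -2250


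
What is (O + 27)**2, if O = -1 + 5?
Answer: 961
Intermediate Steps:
O = 4
(O + 27)**2 = (4 + 27)**2 = 31**2 = 961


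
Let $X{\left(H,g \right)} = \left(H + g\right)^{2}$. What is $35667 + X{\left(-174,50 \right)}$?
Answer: $51043$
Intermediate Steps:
$35667 + X{\left(-174,50 \right)} = 35667 + \left(-174 + 50\right)^{2} = 35667 + \left(-124\right)^{2} = 35667 + 15376 = 51043$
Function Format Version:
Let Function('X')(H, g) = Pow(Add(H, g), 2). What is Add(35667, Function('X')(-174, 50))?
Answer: 51043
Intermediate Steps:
Add(35667, Function('X')(-174, 50)) = Add(35667, Pow(Add(-174, 50), 2)) = Add(35667, Pow(-124, 2)) = Add(35667, 15376) = 51043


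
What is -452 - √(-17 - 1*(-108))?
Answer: -452 - √91 ≈ -461.54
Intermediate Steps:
-452 - √(-17 - 1*(-108)) = -452 - √(-17 + 108) = -452 - √91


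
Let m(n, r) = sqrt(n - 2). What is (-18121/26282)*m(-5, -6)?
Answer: -18121*I*sqrt(7)/26282 ≈ -1.8242*I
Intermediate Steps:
m(n, r) = sqrt(-2 + n)
(-18121/26282)*m(-5, -6) = (-18121/26282)*sqrt(-2 - 5) = (-18121*1/26282)*sqrt(-7) = -18121*I*sqrt(7)/26282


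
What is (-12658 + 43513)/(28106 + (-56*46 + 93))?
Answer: 10285/8541 ≈ 1.2042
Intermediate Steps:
(-12658 + 43513)/(28106 + (-56*46 + 93)) = 30855/(28106 + (-2576 + 93)) = 30855/(28106 - 2483) = 30855/25623 = 30855*(1/25623) = 10285/8541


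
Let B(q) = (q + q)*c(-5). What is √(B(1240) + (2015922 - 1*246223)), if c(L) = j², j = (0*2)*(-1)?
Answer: √1769699 ≈ 1330.3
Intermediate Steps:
j = 0 (j = 0*(-1) = 0)
c(L) = 0 (c(L) = 0² = 0)
B(q) = 0 (B(q) = (q + q)*0 = (2*q)*0 = 0)
√(B(1240) + (2015922 - 1*246223)) = √(0 + (2015922 - 1*246223)) = √(0 + (2015922 - 246223)) = √(0 + 1769699) = √1769699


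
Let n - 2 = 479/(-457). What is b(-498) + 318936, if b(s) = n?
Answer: 145754187/457 ≈ 3.1894e+5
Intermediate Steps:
n = 435/457 (n = 2 + 479/(-457) = 2 + 479*(-1/457) = 2 - 479/457 = 435/457 ≈ 0.95186)
b(s) = 435/457
b(-498) + 318936 = 435/457 + 318936 = 145754187/457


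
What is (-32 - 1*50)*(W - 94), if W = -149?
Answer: 19926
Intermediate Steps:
(-32 - 1*50)*(W - 94) = (-32 - 1*50)*(-149 - 94) = (-32 - 50)*(-243) = -82*(-243) = 19926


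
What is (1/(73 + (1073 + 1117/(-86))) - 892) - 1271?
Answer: -210760471/97439 ≈ -2163.0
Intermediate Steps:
(1/(73 + (1073 + 1117/(-86))) - 892) - 1271 = (1/(73 + (1073 + 1117*(-1/86))) - 892) - 1271 = (1/(73 + (1073 - 1117/86)) - 892) - 1271 = (1/(73 + 91161/86) - 892) - 1271 = (1/(97439/86) - 892) - 1271 = (86/97439 - 892) - 1271 = -86915502/97439 - 1271 = -210760471/97439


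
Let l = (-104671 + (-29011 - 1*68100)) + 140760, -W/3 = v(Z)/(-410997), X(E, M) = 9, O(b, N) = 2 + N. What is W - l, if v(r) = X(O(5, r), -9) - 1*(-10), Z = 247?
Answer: 8359952997/136999 ≈ 61022.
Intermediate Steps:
v(r) = 19 (v(r) = 9 - 1*(-10) = 9 + 10 = 19)
W = 19/136999 (W = -57/(-410997) = -57*(-1)/410997 = -3*(-19/410997) = 19/136999 ≈ 0.00013869)
l = -61022 (l = (-104671 + (-29011 - 68100)) + 140760 = (-104671 - 97111) + 140760 = -201782 + 140760 = -61022)
W - l = 19/136999 - 1*(-61022) = 19/136999 + 61022 = 8359952997/136999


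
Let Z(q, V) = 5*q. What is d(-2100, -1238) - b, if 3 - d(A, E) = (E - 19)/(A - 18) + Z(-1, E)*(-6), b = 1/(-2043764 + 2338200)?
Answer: -2867954211/103935908 ≈ -27.593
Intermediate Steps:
b = 1/294436 ≈ 3.3963e-6
d(A, E) = -27 - (-19 + E)/(-18 + A) (d(A, E) = 3 - ((E - 19)/(A - 18) + (5*(-1))*(-6)) = 3 - ((-19 + E)/(-18 + A) - 5*(-6)) = 3 - ((-19 + E)/(-18 + A) + 30) = 3 - (30 + (-19 + E)/(-18 + A)) = 3 + (-30 - (-19 + E)/(-18 + A)) = -27 - (-19 + E)/(-18 + A))
d(-2100, -1238) - b = (505 - 1*(-1238) - 27*(-2100))/(-18 - 2100) - 1*1/294436 = (505 + 1238 + 56700)/(-2118) - 1/294436 = -1/2118*58443 - 1/294436 = -19481/706 - 1/294436 = -2867954211/103935908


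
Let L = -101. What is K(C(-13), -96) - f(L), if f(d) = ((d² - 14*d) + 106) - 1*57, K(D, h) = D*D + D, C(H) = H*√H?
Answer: -13861 - 13*I*√13 ≈ -13861.0 - 46.872*I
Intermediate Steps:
C(H) = H^(3/2)
K(D, h) = D + D² (K(D, h) = D² + D = D + D²)
f(d) = 49 + d² - 14*d (f(d) = (106 + d² - 14*d) - 57 = 49 + d² - 14*d)
K(C(-13), -96) - f(L) = (-13)^(3/2)*(1 + (-13)^(3/2)) - (49 + (-101)² - 14*(-101)) = (-13*I*√13)*(1 - 13*I*√13) - (49 + 10201 + 1414) = -13*I*√13*(1 - 13*I*√13) - 1*11664 = -13*I*√13*(1 - 13*I*√13) - 11664 = -11664 - 13*I*√13*(1 - 13*I*√13)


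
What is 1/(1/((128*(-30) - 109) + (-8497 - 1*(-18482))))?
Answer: 6036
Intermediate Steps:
1/(1/((128*(-30) - 109) + (-8497 - 1*(-18482)))) = 1/(1/((-3840 - 109) + (-8497 + 18482))) = 1/(1/(-3949 + 9985)) = 1/(1/6036) = 6036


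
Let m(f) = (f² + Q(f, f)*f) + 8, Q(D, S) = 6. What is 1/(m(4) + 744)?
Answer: 1/792 ≈ 0.0012626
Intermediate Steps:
m(f) = 8 + f² + 6*f (m(f) = (f² + 6*f) + 8 = 8 + f² + 6*f)
1/(m(4) + 744) = 1/((8 + 4² + 6*4) + 744) = 1/((8 + 16 + 24) + 744) = 1/(48 + 744) = 1/792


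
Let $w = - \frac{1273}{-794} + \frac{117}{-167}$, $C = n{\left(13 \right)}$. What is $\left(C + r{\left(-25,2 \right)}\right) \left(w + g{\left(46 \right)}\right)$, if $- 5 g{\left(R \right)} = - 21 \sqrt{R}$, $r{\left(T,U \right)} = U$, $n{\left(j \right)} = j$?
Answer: $\frac{1795395}{132598} + 63 \sqrt{46} \approx 440.83$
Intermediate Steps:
$g{\left(R \right)} = \frac{21 \sqrt{R}}{5}$ ($g{\left(R \right)} = - \frac{\left(-21\right) \sqrt{R}}{5} = \frac{21 \sqrt{R}}{5}$)
$C = 13$
$w = \frac{119693}{132598}$ ($w = \left(-1273\right) \left(- \frac{1}{794}\right) + 117 \left(- \frac{1}{167}\right) = \frac{1273}{794} - \frac{117}{167} = \frac{119693}{132598} \approx 0.90268$)
$\left(C + r{\left(-25,2 \right)}\right) \left(w + g{\left(46 \right)}\right) = \left(13 + 2\right) \left(\frac{119693}{132598} + \frac{21 \sqrt{46}}{5}\right) = 15 \left(\frac{119693}{132598} + \frac{21 \sqrt{46}}{5}\right) = \frac{1795395}{132598} + 63 \sqrt{46}$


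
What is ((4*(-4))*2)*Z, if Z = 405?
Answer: -12960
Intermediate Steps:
((4*(-4))*2)*Z = ((4*(-4))*2)*405 = -16*2*405 = -32*405 = -12960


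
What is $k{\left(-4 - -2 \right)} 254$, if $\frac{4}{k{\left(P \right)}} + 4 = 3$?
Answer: $-1016$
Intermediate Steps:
$k{\left(P \right)} = -4$ ($k{\left(P \right)} = \frac{4}{-4 + 3} = \frac{4}{-1} = 4 \left(-1\right) = -4$)
$k{\left(-4 - -2 \right)} 254 = \left(-4\right) 254 = -1016$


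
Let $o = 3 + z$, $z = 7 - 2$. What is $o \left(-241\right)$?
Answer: $-1928$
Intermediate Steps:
$z = 5$ ($z = 7 - 2 = 5$)
$o = 8$ ($o = 3 + 5 = 8$)
$o \left(-241\right) = 8 \left(-241\right) = -1928$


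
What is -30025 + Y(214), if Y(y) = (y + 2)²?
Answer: 16631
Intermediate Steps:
Y(y) = (2 + y)²
-30025 + Y(214) = -30025 + (2 + 214)² = -30025 + 216² = -30025 + 46656 = 16631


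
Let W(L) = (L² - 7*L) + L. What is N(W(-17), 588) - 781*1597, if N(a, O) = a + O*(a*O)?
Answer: 133939038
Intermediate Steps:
W(L) = L² - 6*L
N(a, O) = a + a*O² (N(a, O) = a + O*(O*a) = a + a*O²)
N(W(-17), 588) - 781*1597 = (-17*(-6 - 17))*(1 + 588²) - 781*1597 = (-17*(-23))*(1 + 345744) - 1*1247257 = 391*345745 - 1247257 = 135186295 - 1247257 = 133939038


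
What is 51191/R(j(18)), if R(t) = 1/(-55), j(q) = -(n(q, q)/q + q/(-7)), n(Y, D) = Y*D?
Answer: -2815505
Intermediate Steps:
n(Y, D) = D*Y
j(q) = -6*q/7 (j(q) = -((q*q)/q + q/(-7)) = -(q²/q + q*(-⅐)) = -(q - q/7) = -6*q/7)
R(t) = -1/55
51191/R(j(18)) = 51191/(-1/55) = 51191*(-55) = -2815505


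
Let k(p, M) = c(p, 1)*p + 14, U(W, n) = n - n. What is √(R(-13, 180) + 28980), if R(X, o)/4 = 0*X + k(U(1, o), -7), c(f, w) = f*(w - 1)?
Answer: 2*√7259 ≈ 170.40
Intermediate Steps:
U(W, n) = 0
c(f, w) = f*(-1 + w)
k(p, M) = 14 (k(p, M) = (p*(-1 + 1))*p + 14 = (p*0)*p + 14 = 0*p + 14 = 0 + 14 = 14)
R(X, o) = 56 (R(X, o) = 4*(0*X + 14) = 4*(0 + 14) = 4*14 = 56)
√(R(-13, 180) + 28980) = √(56 + 28980) = √29036 = 2*√7259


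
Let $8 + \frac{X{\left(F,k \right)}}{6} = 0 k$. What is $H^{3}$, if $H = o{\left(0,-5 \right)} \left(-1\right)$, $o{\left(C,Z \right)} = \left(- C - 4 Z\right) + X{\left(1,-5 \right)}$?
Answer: $21952$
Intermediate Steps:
$X{\left(F,k \right)} = -48$ ($X{\left(F,k \right)} = -48 + 6 \cdot 0 k = -48 + 6 \cdot 0 = -48 + 0 = -48$)
$o{\left(C,Z \right)} = -48 - C - 4 Z$ ($o{\left(C,Z \right)} = \left(- C - 4 Z\right) - 48 = -48 - C - 4 Z$)
$H = 28$ ($H = \left(-48 - 0 - -20\right) \left(-1\right) = \left(-48 + 0 + 20\right) \left(-1\right) = \left(-28\right) \left(-1\right) = 28$)
$H^{3} = 28^{3} = 21952$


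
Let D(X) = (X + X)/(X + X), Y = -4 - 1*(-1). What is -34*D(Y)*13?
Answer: -442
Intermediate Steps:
Y = -3 (Y = -4 + 1 = -3)
D(X) = 1 (D(X) = (2*X)/((2*X)) = (2*X)*(1/(2*X)) = 1)
-34*D(Y)*13 = -34*1*13 = -34*13 = -442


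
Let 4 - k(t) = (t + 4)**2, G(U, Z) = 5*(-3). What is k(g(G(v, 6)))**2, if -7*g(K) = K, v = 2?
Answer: 2732409/2401 ≈ 1138.0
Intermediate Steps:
G(U, Z) = -15
g(K) = -K/7
k(t) = 4 - (4 + t)**2 (k(t) = 4 - (t + 4)**2 = 4 - (4 + t)**2)
k(g(G(v, 6)))**2 = (4 - (4 - 1/7*(-15))**2)**2 = (4 - (4 + 15/7)**2)**2 = (4 - (43/7)**2)**2 = (4 - 1*1849/49)**2 = (4 - 1849/49)**2 = (-1653/49)**2 = 2732409/2401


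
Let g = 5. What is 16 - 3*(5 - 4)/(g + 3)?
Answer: 125/8 ≈ 15.625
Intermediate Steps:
16 - 3*(5 - 4)/(g + 3) = 16 - 3*(5 - 4)/(5 + 3) = 16 - 3/8 = 125/8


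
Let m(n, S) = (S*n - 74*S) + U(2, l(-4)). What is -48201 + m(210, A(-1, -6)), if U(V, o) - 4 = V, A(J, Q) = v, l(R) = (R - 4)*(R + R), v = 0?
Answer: -48195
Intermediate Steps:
l(R) = 2*R*(-4 + R) (l(R) = (-4 + R)*(2*R) = 2*R*(-4 + R))
A(J, Q) = 0
U(V, o) = 4 + V
m(n, S) = 6 - 74*S + S*n (m(n, S) = (S*n - 74*S) + (4 + 2) = (-74*S + S*n) + 6 = 6 - 74*S + S*n)
-48201 + m(210, A(-1, -6)) = -48201 + (6 - 74*0 + 0*210) = -48201 + (6 + 0 + 0) = -48201 + 6 = -48195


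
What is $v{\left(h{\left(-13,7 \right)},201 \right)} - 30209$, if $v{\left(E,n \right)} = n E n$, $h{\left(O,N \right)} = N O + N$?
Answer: $-3423893$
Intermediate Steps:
$h{\left(O,N \right)} = N + N O$
$v{\left(E,n \right)} = E n^{2}$ ($v{\left(E,n \right)} = E n n = E n^{2}$)
$v{\left(h{\left(-13,7 \right)},201 \right)} - 30209 = 7 \left(1 - 13\right) 201^{2} - 30209 = 7 \left(-12\right) 40401 - 30209 = \left(-84\right) 40401 - 30209 = -3393684 - 30209 = -3423893$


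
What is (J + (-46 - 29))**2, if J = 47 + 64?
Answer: 1296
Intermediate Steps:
J = 111
(J + (-46 - 29))**2 = (111 + (-46 - 29))**2 = (111 - 75)**2 = 36**2 = 1296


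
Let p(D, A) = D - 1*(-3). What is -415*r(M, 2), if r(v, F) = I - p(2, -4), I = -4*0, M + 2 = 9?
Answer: 2075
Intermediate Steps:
M = 7 (M = -2 + 9 = 7)
p(D, A) = 3 + D (p(D, A) = D + 3 = 3 + D)
I = 0
r(v, F) = -5 (r(v, F) = 0 - (3 + 2) = 0 - 1*5 = 0 - 5 = -5)
-415*r(M, 2) = -415*(-5) = 2075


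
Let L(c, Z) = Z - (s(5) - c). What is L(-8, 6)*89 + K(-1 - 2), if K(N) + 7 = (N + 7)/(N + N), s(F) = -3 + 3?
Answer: -557/3 ≈ -185.67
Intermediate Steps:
s(F) = 0
L(c, Z) = Z + c (L(c, Z) = Z - (0 - c) = Z - (-1)*c = Z + c)
K(N) = -7 + (7 + N)/(2*N) (K(N) = -7 + (N + 7)/(N + N) = -7 + (7 + N)/((2*N)) = -7 + (7 + N)*(1/(2*N)) = -7 + (7 + N)/(2*N))
L(-8, 6)*89 + K(-1 - 2) = (6 - 8)*89 + (7 - 13*(-1 - 2))/(2*(-1 - 2)) = -2*89 + (½)*(7 - 13*(-3))/(-3) = -178 + (½)*(-⅓)*(7 + 39) = -178 + (½)*(-⅓)*46 = -178 - 23/3 = -557/3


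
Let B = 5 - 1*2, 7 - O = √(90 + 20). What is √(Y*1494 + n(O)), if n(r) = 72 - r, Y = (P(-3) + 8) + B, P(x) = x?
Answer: √(12017 + √110) ≈ 109.67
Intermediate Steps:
O = 7 - √110 (O = 7 - √(90 + 20) = 7 - √110 ≈ -3.4881)
B = 3 (B = 5 - 2 = 3)
Y = 8 (Y = (-3 + 8) + 3 = 5 + 3 = 8)
√(Y*1494 + n(O)) = √(8*1494 + (72 - (7 - √110))) = √(11952 + (72 + (-7 + √110))) = √(11952 + (65 + √110)) = √(12017 + √110)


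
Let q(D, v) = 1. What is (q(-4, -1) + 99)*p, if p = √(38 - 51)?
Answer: 100*I*√13 ≈ 360.56*I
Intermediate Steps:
p = I*√13 (p = √(-13) = I*√13 ≈ 3.6056*I)
(q(-4, -1) + 99)*p = (1 + 99)*(I*√13) = 100*(I*√13) = 100*I*√13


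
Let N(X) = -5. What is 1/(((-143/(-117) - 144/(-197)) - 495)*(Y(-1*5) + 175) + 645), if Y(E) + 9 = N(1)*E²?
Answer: -1773/34697467 ≈ -5.1099e-5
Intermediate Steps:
Y(E) = -9 - 5*E²
1/(((-143/(-117) - 144/(-197)) - 495)*(Y(-1*5) + 175) + 645) = 1/(((-143/(-117) - 144/(-197)) - 495)*((-9 - 5*(-1*5)²) + 175) + 645) = 1/(((-143*(-1/117) - 144*(-1/197)) - 495)*((-9 - 5*(-5)²) + 175) + 645) = 1/(((11/9 + 144/197) - 495)*((-9 - 5*25) + 175) + 645) = 1/((3463/1773 - 495)*((-9 - 125) + 175) + 645) = 1/(-874172*(-134 + 175)/1773 + 645) = 1/(-874172/1773*41 + 645) = 1/(-35841052/1773 + 645) = 1/(-34697467/1773) = -1773/34697467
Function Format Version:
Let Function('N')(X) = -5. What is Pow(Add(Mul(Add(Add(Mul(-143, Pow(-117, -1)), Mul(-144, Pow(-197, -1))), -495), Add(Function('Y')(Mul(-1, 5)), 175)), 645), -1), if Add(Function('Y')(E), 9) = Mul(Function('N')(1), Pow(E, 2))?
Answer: Rational(-1773, 34697467) ≈ -5.1099e-5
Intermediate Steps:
Function('Y')(E) = Add(-9, Mul(-5, Pow(E, 2)))
Pow(Add(Mul(Add(Add(Mul(-143, Pow(-117, -1)), Mul(-144, Pow(-197, -1))), -495), Add(Function('Y')(Mul(-1, 5)), 175)), 645), -1) = Pow(Add(Mul(Add(Add(Mul(-143, Pow(-117, -1)), Mul(-144, Pow(-197, -1))), -495), Add(Add(-9, Mul(-5, Pow(Mul(-1, 5), 2))), 175)), 645), -1) = Pow(Add(Mul(Add(Add(Mul(-143, Rational(-1, 117)), Mul(-144, Rational(-1, 197))), -495), Add(Add(-9, Mul(-5, Pow(-5, 2))), 175)), 645), -1) = Pow(Add(Mul(Add(Add(Rational(11, 9), Rational(144, 197)), -495), Add(Add(-9, Mul(-5, 25)), 175)), 645), -1) = Pow(Add(Mul(Add(Rational(3463, 1773), -495), Add(Add(-9, -125), 175)), 645), -1) = Pow(Add(Mul(Rational(-874172, 1773), Add(-134, 175)), 645), -1) = Pow(Add(Mul(Rational(-874172, 1773), 41), 645), -1) = Pow(Add(Rational(-35841052, 1773), 645), -1) = Pow(Rational(-34697467, 1773), -1) = Rational(-1773, 34697467)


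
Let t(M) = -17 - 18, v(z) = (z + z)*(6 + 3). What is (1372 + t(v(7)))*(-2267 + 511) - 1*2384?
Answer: -2350156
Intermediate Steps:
v(z) = 18*z (v(z) = (2*z)*9 = 18*z)
t(M) = -35
(1372 + t(v(7)))*(-2267 + 511) - 1*2384 = (1372 - 35)*(-2267 + 511) - 1*2384 = 1337*(-1756) - 2384 = -2347772 - 2384 = -2350156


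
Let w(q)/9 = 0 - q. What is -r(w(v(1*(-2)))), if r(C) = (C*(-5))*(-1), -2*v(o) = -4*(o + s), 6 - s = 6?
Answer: -180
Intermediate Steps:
s = 0 (s = 6 - 1*6 = 6 - 6 = 0)
v(o) = 2*o (v(o) = -(-2)*(o + 0) = -(-2)*o = 2*o)
w(q) = -9*q (w(q) = 9*(0 - q) = 9*(-q) = -9*q)
r(C) = 5*C (r(C) = -5*C*(-1) = 5*C)
-r(w(v(1*(-2)))) = -5*(-18*1*(-2)) = -5*(-18*(-2)) = -5*(-9*(-4)) = -5*36 = -1*180 = -180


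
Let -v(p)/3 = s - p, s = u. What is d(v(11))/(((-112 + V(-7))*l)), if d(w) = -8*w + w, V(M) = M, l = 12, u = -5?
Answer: 4/17 ≈ 0.23529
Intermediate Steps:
s = -5
v(p) = 15 + 3*p (v(p) = -3*(-5 - p) = 15 + 3*p)
d(w) = -7*w
d(v(11))/(((-112 + V(-7))*l)) = (-7*(15 + 3*11))/(((-112 - 7)*12)) = (-7*(15 + 33))/((-119*12)) = -7*48/(-1428) = -336*(-1/1428) = 4/17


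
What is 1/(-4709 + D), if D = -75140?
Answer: -1/79849 ≈ -1.2524e-5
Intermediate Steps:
1/(-4709 + D) = 1/(-4709 - 75140) = 1/(-79849) = -1/79849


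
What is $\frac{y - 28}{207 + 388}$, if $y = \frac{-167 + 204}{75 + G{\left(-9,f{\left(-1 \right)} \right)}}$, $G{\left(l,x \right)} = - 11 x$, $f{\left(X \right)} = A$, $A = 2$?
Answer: $- \frac{1447}{31535} \approx -0.045886$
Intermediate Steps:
$f{\left(X \right)} = 2$
$y = \frac{37}{53}$ ($y = \frac{-167 + 204}{75 - 22} = \frac{37}{75 - 22} = \frac{37}{53} \approx 0.69811$)
$\frac{y - 28}{207 + 388} = \frac{\frac{37}{53} - 28}{207 + 388} = - \frac{1447}{53 \cdot 595} = \left(- \frac{1447}{53}\right) \frac{1}{595} = - \frac{1447}{31535}$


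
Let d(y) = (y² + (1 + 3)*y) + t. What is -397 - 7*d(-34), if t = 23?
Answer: -7698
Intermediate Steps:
d(y) = 23 + y² + 4*y (d(y) = (y² + (1 + 3)*y) + 23 = (y² + 4*y) + 23 = 23 + y² + 4*y)
-397 - 7*d(-34) = -397 - 7*(23 + (-34)² + 4*(-34)) = -397 - 7*(23 + 1156 - 136) = -397 - 7*1043 = -397 - 1*7301 = -397 - 7301 = -7698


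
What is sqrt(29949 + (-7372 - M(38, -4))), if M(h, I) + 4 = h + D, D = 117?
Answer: sqrt(22426) ≈ 149.75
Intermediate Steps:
M(h, I) = 113 + h (M(h, I) = -4 + (h + 117) = -4 + (117 + h) = 113 + h)
sqrt(29949 + (-7372 - M(38, -4))) = sqrt(29949 + (-7372 - (113 + 38))) = sqrt(29949 + (-7372 - 1*151)) = sqrt(29949 + (-7372 - 151)) = sqrt(29949 - 7523) = sqrt(22426)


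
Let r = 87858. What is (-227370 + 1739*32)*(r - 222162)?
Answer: 23062951488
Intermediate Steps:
(-227370 + 1739*32)*(r - 222162) = (-227370 + 1739*32)*(87858 - 222162) = (-227370 + 55648)*(-134304) = -171722*(-134304) = 23062951488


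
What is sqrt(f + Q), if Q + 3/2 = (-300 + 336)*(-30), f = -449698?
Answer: I*sqrt(1803118)/2 ≈ 671.4*I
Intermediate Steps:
Q = -2163/2 (Q = -3/2 + (-300 + 336)*(-30) = -3/2 + 36*(-30) = -3/2 - 1080 = -2163/2 ≈ -1081.5)
sqrt(f + Q) = sqrt(-449698 - 2163/2) = sqrt(-901559/2) = I*sqrt(1803118)/2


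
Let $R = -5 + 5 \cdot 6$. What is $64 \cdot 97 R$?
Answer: $155200$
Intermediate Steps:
$R = 25$ ($R = -5 + 30 = 25$)
$64 \cdot 97 R = 64 \cdot 97 \cdot 25 = 6208 \cdot 25 = 155200$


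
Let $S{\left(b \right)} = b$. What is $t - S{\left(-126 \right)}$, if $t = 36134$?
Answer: $36260$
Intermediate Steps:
$t - S{\left(-126 \right)} = 36134 - -126 = 36134 + 126 = 36260$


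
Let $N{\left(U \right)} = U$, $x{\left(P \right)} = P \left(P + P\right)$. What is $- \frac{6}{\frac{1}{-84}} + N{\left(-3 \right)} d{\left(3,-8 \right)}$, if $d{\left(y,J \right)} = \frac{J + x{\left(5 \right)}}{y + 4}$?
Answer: $486$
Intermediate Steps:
$x{\left(P \right)} = 2 P^{2}$ ($x{\left(P \right)} = P 2 P = 2 P^{2}$)
$d{\left(y,J \right)} = \frac{50 + J}{4 + y}$ ($d{\left(y,J \right)} = \frac{J + 2 \cdot 5^{2}}{y + 4} = \frac{J + 2 \cdot 25}{4 + y} = \frac{J + 50}{4 + y} = \frac{50 + J}{4 + y}$)
$- \frac{6}{\frac{1}{-84}} + N{\left(-3 \right)} d{\left(3,-8 \right)} = - \frac{6}{\frac{1}{-84}} - 3 \frac{50 - 8}{4 + 3} = - \frac{6}{- \frac{1}{84}} - 3 \cdot \frac{1}{7} \cdot 42 = \left(-6\right) \left(-84\right) - 3 \cdot \frac{1}{7} \cdot 42 = 504 - 18 = 486$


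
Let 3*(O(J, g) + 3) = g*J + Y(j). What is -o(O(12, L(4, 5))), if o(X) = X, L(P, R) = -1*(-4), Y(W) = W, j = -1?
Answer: -38/3 ≈ -12.667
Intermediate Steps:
L(P, R) = 4
O(J, g) = -10/3 + J*g/3 (O(J, g) = -3 + (g*J - 1)/3 = -3 + (J*g - 1)/3 = -3 + (-1 + J*g)/3 = -3 + (-⅓ + J*g/3) = -10/3 + J*g/3)
-o(O(12, L(4, 5))) = -(-10/3 + (⅓)*12*4) = -(-10/3 + 16) = -1*38/3 = -38/3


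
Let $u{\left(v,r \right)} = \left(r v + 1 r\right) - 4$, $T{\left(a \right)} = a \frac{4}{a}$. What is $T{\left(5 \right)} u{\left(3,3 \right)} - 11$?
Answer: $21$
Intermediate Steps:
$T{\left(a \right)} = 4$
$u{\left(v,r \right)} = -4 + r + r v$ ($u{\left(v,r \right)} = \left(r v + r\right) - 4 = \left(r + r v\right) - 4 = -4 + r + r v$)
$T{\left(5 \right)} u{\left(3,3 \right)} - 11 = 4 \left(-4 + 3 + 3 \cdot 3\right) - 11 = 4 \left(-4 + 3 + 9\right) - 11 = 4 \cdot 8 - 11 = 32 - 11 = 21$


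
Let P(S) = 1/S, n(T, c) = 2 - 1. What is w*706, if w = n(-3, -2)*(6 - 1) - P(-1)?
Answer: 4236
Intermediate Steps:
n(T, c) = 1
P(S) = 1/S
w = 6 (w = 1*(6 - 1) - 1/(-1) = 1*5 - 1*(-1) = 5 + 1 = 6)
w*706 = 6*706 = 4236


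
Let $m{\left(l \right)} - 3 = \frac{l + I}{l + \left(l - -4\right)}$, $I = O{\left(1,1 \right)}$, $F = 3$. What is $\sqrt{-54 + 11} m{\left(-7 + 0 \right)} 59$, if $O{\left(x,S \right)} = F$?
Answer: $\frac{1003 i \sqrt{43}}{5} \approx 1315.4 i$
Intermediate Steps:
$O{\left(x,S \right)} = 3$
$I = 3$
$m{\left(l \right)} = 3 + \frac{3 + l}{4 + 2 l}$ ($m{\left(l \right)} = 3 + \frac{l + 3}{l + \left(l - -4\right)} = 3 + \frac{3 + l}{l + \left(l + 4\right)} = 3 + \frac{3 + l}{l + \left(4 + l\right)} = 3 + \frac{3 + l}{4 + 2 l}$)
$\sqrt{-54 + 11} m{\left(-7 + 0 \right)} 59 = \sqrt{-54 + 11} \frac{15 + 7 \left(-7 + 0\right)}{2 \left(2 + \left(-7 + 0\right)\right)} 59 = \sqrt{-43} \frac{15 + 7 \left(-7\right)}{2 \left(2 - 7\right)} 59 = i \sqrt{43} \frac{15 - 49}{2 \left(-5\right)} 59 = i \sqrt{43} \cdot \frac{1}{2} \left(- \frac{1}{5}\right) \left(-34\right) 59 = i \sqrt{43} \cdot \frac{17}{5} \cdot 59 = \frac{17 i \sqrt{43}}{5} \cdot 59 = \frac{1003 i \sqrt{43}}{5}$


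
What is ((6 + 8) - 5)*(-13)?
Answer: -117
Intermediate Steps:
((6 + 8) - 5)*(-13) = (14 - 5)*(-13) = 9*(-13) = -117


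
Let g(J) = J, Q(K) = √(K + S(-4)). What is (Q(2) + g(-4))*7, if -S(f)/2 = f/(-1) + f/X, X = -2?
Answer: -28 + 7*I*√10 ≈ -28.0 + 22.136*I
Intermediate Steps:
S(f) = 3*f (S(f) = -2*(f/(-1) + f/(-2)) = -2*(f*(-1) + f*(-½)) = -2*(-f - f/2) = -(-3)*f = 3*f)
Q(K) = √(-12 + K) (Q(K) = √(K + 3*(-4)) = √(K - 12) = √(-12 + K))
(Q(2) + g(-4))*7 = (√(-12 + 2) - 4)*7 = (√(-10) - 4)*7 = (I*√10 - 4)*7 = (-4 + I*√10)*7 = -28 + 7*I*√10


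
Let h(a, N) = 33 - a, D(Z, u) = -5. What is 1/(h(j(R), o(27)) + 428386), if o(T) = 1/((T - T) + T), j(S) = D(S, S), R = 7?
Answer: 1/428424 ≈ 2.3341e-6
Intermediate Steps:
j(S) = -5
o(T) = 1/T (o(T) = 1/(0 + T) = 1/T)
1/(h(j(R), o(27)) + 428386) = 1/((33 - 1*(-5)) + 428386) = 1/((33 + 5) + 428386) = 1/(38 + 428386) = 1/428424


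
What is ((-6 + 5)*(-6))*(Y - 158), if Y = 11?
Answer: -882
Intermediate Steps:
((-6 + 5)*(-6))*(Y - 158) = ((-6 + 5)*(-6))*(11 - 158) = -1*(-6)*(-147) = 6*(-147) = -882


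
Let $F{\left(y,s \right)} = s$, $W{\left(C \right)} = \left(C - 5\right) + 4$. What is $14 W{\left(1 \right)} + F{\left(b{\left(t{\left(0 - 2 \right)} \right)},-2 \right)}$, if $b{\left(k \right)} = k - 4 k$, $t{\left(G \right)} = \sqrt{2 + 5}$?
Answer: $-2$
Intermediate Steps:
$t{\left(G \right)} = \sqrt{7}$
$W{\left(C \right)} = -1 + C$ ($W{\left(C \right)} = \left(-5 + C\right) + 4 = -1 + C$)
$b{\left(k \right)} = - 3 k$
$14 W{\left(1 \right)} + F{\left(b{\left(t{\left(0 - 2 \right)} \right)},-2 \right)} = 14 \left(-1 + 1\right) - 2 = 14 \cdot 0 - 2 = 0 - 2 = -2$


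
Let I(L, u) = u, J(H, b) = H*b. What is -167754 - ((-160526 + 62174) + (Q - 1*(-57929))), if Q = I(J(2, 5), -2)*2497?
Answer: -122337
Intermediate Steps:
Q = -4994 (Q = -2*2497 = -4994)
-167754 - ((-160526 + 62174) + (Q - 1*(-57929))) = -167754 - ((-160526 + 62174) + (-4994 - 1*(-57929))) = -167754 - (-98352 + (-4994 + 57929)) = -167754 - (-98352 + 52935) = -167754 - 1*(-45417) = -167754 + 45417 = -122337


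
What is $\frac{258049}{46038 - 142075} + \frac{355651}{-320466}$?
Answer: $- \frac{116851585921}{30776593242} \approx -3.7968$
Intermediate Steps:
$\frac{258049}{46038 - 142075} + \frac{355651}{-320466} = \frac{258049}{-96037} + 355651 \left(- \frac{1}{320466}\right) = 258049 \left(- \frac{1}{96037}\right) - \frac{355651}{320466} = - \frac{258049}{96037} - \frac{355651}{320466} = - \frac{116851585921}{30776593242}$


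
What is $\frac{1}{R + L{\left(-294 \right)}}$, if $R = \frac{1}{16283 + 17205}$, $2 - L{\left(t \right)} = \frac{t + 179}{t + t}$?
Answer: $\frac{703248}{1268977} \approx 0.55418$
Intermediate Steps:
$L{\left(t \right)} = 2 - \frac{179 + t}{2 t}$ ($L{\left(t \right)} = 2 - \frac{t + 179}{t + t} = 2 - \frac{179 + t}{2 t}$)
$R = \frac{1}{33488} \approx 2.9861 \cdot 10^{-5}$
$\frac{1}{R + L{\left(-294 \right)}} = \frac{1}{\frac{1}{33488} + \frac{-179 + 3 \left(-294\right)}{2 \left(-294\right)}} = \frac{1}{\frac{1}{33488} + \frac{1}{2} \left(- \frac{1}{294}\right) \left(-179 - 882\right)} = \frac{1}{\frac{1}{33488} + \frac{1}{2} \left(- \frac{1}{294}\right) \left(-1061\right)} = \frac{1}{\frac{1}{33488} + \frac{1061}{588}} = \frac{1}{\frac{1268977}{703248}} = \frac{703248}{1268977}$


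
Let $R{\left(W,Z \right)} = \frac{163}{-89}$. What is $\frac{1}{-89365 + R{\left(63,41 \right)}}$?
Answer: $- \frac{89}{7953648} \approx -1.119 \cdot 10^{-5}$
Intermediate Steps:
$R{\left(W,Z \right)} = - \frac{163}{89}$ ($R{\left(W,Z \right)} = 163 \left(- \frac{1}{89}\right) = - \frac{163}{89}$)
$\frac{1}{-89365 + R{\left(63,41 \right)}} = \frac{1}{-89365 - \frac{163}{89}} = \frac{1}{- \frac{7953648}{89}} = - \frac{89}{7953648}$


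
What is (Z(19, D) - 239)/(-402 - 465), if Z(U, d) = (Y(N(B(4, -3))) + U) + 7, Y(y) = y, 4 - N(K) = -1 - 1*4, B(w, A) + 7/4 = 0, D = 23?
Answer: 4/17 ≈ 0.23529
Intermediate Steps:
B(w, A) = -7/4 (B(w, A) = -7/4 + 0 = -7/4)
N(K) = 9 (N(K) = 4 - (-1 - 1*4) = 4 - (-1 - 4) = 4 - 1*(-5) = 4 + 5 = 9)
Z(U, d) = 16 + U (Z(U, d) = (9 + U) + 7 = 16 + U)
(Z(19, D) - 239)/(-402 - 465) = ((16 + 19) - 239)/(-402 - 465) = (35 - 239)/(-867) = -204*(-1/867) = 4/17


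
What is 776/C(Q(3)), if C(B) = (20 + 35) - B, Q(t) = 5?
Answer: 388/25 ≈ 15.520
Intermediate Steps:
C(B) = 55 - B
776/C(Q(3)) = 776/(55 - 1*5) = 776/(55 - 5) = 776/50 = 776*(1/50) = 388/25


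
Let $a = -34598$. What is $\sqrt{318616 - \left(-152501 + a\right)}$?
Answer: $\sqrt{505715} \approx 711.14$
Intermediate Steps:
$\sqrt{318616 - \left(-152501 + a\right)} = \sqrt{318616 + \left(152501 - -34598\right)} = \sqrt{318616 + \left(152501 + 34598\right)} = \sqrt{318616 + 187099} = \sqrt{505715}$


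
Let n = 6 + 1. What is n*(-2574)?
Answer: -18018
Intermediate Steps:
n = 7
n*(-2574) = 7*(-2574) = -18018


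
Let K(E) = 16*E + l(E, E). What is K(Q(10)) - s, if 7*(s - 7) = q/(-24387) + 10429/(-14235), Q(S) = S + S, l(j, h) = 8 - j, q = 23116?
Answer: 244008738466/810014205 ≈ 301.24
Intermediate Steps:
Q(S) = 2*S
s = 5475636674/810014205 (s = 7 + (23116/(-24387) + 10429/(-14235))/7 = 7 + (23116*(-1/24387) + 10429*(-1/14235))/7 = 7 + (-23116/24387 - 10429/14235)/7 = 7 + (⅐)*(-194462761/115716315) = 7 - 194462761/810014205 = 5475636674/810014205 ≈ 6.7599)
K(E) = 8 + 15*E (K(E) = 16*E + (8 - E) = 8 + 15*E)
K(Q(10)) - s = (8 + 15*(2*10)) - 1*5475636674/810014205 = (8 + 15*20) - 5475636674/810014205 = (8 + 300) - 5475636674/810014205 = 308 - 5475636674/810014205 = 244008738466/810014205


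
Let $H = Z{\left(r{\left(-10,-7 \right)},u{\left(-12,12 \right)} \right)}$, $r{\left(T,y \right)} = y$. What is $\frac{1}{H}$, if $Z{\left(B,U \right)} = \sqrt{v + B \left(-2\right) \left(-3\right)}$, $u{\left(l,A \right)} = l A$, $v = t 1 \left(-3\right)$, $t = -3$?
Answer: $- \frac{i \sqrt{33}}{33} \approx - 0.17408 i$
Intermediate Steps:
$v = 9$ ($v = \left(-3\right) 1 \left(-3\right) = \left(-3\right) \left(-3\right) = 9$)
$u{\left(l,A \right)} = A l$
$Z{\left(B,U \right)} = \sqrt{9 + 6 B}$ ($Z{\left(B,U \right)} = \sqrt{9 + B \left(-2\right) \left(-3\right)} = \sqrt{9 + - 2 B \left(-3\right)} = \sqrt{9 + 6 B}$)
$H = i \sqrt{33}$ ($H = \sqrt{9 + 6 \left(-7\right)} = \sqrt{9 - 42} = \sqrt{-33} = i \sqrt{33} \approx 5.7446 i$)
$\frac{1}{H} = \frac{1}{i \sqrt{33}} = - \frac{i \sqrt{33}}{33}$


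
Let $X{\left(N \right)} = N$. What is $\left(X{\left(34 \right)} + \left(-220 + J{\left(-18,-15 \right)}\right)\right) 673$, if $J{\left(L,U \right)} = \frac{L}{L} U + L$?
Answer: $-147387$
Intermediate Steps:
$J{\left(L,U \right)} = L + U$ ($J{\left(L,U \right)} = 1 U + L = U + L = L + U$)
$\left(X{\left(34 \right)} + \left(-220 + J{\left(-18,-15 \right)}\right)\right) 673 = \left(34 - 253\right) 673 = \left(-219\right) 673 = -147387$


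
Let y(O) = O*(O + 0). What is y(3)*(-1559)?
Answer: -14031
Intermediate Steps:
y(O) = O² (y(O) = O*O = O²)
y(3)*(-1559) = 3²*(-1559) = 9*(-1559) = -14031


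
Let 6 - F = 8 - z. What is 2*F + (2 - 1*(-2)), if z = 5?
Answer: 10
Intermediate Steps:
F = 3 (F = 6 - (8 - 1*5) = 6 - (8 - 5) = 6 - 1*3 = 6 - 3 = 3)
2*F + (2 - 1*(-2)) = 2*3 + (2 - 1*(-2)) = 6 + (2 + 2) = 6 + 4 = 10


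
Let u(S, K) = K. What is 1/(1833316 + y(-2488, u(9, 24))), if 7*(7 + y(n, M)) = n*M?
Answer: 7/12773451 ≈ 5.4801e-7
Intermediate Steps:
y(n, M) = -7 + M*n/7 (y(n, M) = -7 + (n*M)/7 = -7 + (M*n)/7 = -7 + M*n/7)
1/(1833316 + y(-2488, u(9, 24))) = 1/(1833316 + (-7 + (⅐)*24*(-2488))) = 1/(1833316 + (-7 - 59712/7)) = 1/(1833316 - 59761/7) = 1/(12773451/7) = 7/12773451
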